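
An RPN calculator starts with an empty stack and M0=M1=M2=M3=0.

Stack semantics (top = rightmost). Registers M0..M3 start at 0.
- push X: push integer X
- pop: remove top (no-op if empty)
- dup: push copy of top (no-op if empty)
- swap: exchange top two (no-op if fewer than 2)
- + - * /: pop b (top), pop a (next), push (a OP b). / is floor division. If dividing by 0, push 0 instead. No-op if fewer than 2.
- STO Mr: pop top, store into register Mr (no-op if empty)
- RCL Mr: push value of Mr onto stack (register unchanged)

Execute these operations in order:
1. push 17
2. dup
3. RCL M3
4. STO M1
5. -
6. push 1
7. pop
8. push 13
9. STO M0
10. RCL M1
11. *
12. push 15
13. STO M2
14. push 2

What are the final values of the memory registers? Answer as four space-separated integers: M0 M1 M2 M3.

After op 1 (push 17): stack=[17] mem=[0,0,0,0]
After op 2 (dup): stack=[17,17] mem=[0,0,0,0]
After op 3 (RCL M3): stack=[17,17,0] mem=[0,0,0,0]
After op 4 (STO M1): stack=[17,17] mem=[0,0,0,0]
After op 5 (-): stack=[0] mem=[0,0,0,0]
After op 6 (push 1): stack=[0,1] mem=[0,0,0,0]
After op 7 (pop): stack=[0] mem=[0,0,0,0]
After op 8 (push 13): stack=[0,13] mem=[0,0,0,0]
After op 9 (STO M0): stack=[0] mem=[13,0,0,0]
After op 10 (RCL M1): stack=[0,0] mem=[13,0,0,0]
After op 11 (*): stack=[0] mem=[13,0,0,0]
After op 12 (push 15): stack=[0,15] mem=[13,0,0,0]
After op 13 (STO M2): stack=[0] mem=[13,0,15,0]
After op 14 (push 2): stack=[0,2] mem=[13,0,15,0]

Answer: 13 0 15 0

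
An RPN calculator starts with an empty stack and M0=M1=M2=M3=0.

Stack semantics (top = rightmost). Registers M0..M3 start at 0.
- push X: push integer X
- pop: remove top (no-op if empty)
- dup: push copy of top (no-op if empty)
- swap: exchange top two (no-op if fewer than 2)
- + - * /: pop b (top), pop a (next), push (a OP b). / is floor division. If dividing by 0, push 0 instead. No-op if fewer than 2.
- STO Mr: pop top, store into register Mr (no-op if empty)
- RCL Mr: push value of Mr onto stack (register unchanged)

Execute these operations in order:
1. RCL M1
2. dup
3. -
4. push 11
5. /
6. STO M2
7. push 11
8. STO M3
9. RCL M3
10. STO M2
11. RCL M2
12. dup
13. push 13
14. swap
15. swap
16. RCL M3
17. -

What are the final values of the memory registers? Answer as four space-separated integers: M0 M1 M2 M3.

Answer: 0 0 11 11

Derivation:
After op 1 (RCL M1): stack=[0] mem=[0,0,0,0]
After op 2 (dup): stack=[0,0] mem=[0,0,0,0]
After op 3 (-): stack=[0] mem=[0,0,0,0]
After op 4 (push 11): stack=[0,11] mem=[0,0,0,0]
After op 5 (/): stack=[0] mem=[0,0,0,0]
After op 6 (STO M2): stack=[empty] mem=[0,0,0,0]
After op 7 (push 11): stack=[11] mem=[0,0,0,0]
After op 8 (STO M3): stack=[empty] mem=[0,0,0,11]
After op 9 (RCL M3): stack=[11] mem=[0,0,0,11]
After op 10 (STO M2): stack=[empty] mem=[0,0,11,11]
After op 11 (RCL M2): stack=[11] mem=[0,0,11,11]
After op 12 (dup): stack=[11,11] mem=[0,0,11,11]
After op 13 (push 13): stack=[11,11,13] mem=[0,0,11,11]
After op 14 (swap): stack=[11,13,11] mem=[0,0,11,11]
After op 15 (swap): stack=[11,11,13] mem=[0,0,11,11]
After op 16 (RCL M3): stack=[11,11,13,11] mem=[0,0,11,11]
After op 17 (-): stack=[11,11,2] mem=[0,0,11,11]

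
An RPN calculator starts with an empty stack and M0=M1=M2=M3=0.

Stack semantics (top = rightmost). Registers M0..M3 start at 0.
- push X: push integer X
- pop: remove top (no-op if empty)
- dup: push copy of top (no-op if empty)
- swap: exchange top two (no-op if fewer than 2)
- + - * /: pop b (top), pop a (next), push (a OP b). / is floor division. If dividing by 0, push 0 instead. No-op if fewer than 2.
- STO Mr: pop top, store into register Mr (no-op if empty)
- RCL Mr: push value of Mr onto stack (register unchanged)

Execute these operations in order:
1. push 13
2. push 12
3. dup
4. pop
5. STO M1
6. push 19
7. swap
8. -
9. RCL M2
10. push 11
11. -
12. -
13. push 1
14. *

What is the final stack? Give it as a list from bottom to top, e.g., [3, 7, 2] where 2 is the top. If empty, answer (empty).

Answer: [17]

Derivation:
After op 1 (push 13): stack=[13] mem=[0,0,0,0]
After op 2 (push 12): stack=[13,12] mem=[0,0,0,0]
After op 3 (dup): stack=[13,12,12] mem=[0,0,0,0]
After op 4 (pop): stack=[13,12] mem=[0,0,0,0]
After op 5 (STO M1): stack=[13] mem=[0,12,0,0]
After op 6 (push 19): stack=[13,19] mem=[0,12,0,0]
After op 7 (swap): stack=[19,13] mem=[0,12,0,0]
After op 8 (-): stack=[6] mem=[0,12,0,0]
After op 9 (RCL M2): stack=[6,0] mem=[0,12,0,0]
After op 10 (push 11): stack=[6,0,11] mem=[0,12,0,0]
After op 11 (-): stack=[6,-11] mem=[0,12,0,0]
After op 12 (-): stack=[17] mem=[0,12,0,0]
After op 13 (push 1): stack=[17,1] mem=[0,12,0,0]
After op 14 (*): stack=[17] mem=[0,12,0,0]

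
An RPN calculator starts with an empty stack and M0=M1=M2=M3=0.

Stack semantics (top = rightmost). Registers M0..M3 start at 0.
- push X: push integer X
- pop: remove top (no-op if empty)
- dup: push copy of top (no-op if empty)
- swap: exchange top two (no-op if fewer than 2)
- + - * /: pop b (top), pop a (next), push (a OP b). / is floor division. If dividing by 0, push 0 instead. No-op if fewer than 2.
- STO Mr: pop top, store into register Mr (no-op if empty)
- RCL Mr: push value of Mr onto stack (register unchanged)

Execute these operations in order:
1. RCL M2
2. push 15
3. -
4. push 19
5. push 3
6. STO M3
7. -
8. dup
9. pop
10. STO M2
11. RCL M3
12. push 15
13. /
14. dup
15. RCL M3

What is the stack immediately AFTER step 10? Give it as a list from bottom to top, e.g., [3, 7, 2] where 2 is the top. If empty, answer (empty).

After op 1 (RCL M2): stack=[0] mem=[0,0,0,0]
After op 2 (push 15): stack=[0,15] mem=[0,0,0,0]
After op 3 (-): stack=[-15] mem=[0,0,0,0]
After op 4 (push 19): stack=[-15,19] mem=[0,0,0,0]
After op 5 (push 3): stack=[-15,19,3] mem=[0,0,0,0]
After op 6 (STO M3): stack=[-15,19] mem=[0,0,0,3]
After op 7 (-): stack=[-34] mem=[0,0,0,3]
After op 8 (dup): stack=[-34,-34] mem=[0,0,0,3]
After op 9 (pop): stack=[-34] mem=[0,0,0,3]
After op 10 (STO M2): stack=[empty] mem=[0,0,-34,3]

(empty)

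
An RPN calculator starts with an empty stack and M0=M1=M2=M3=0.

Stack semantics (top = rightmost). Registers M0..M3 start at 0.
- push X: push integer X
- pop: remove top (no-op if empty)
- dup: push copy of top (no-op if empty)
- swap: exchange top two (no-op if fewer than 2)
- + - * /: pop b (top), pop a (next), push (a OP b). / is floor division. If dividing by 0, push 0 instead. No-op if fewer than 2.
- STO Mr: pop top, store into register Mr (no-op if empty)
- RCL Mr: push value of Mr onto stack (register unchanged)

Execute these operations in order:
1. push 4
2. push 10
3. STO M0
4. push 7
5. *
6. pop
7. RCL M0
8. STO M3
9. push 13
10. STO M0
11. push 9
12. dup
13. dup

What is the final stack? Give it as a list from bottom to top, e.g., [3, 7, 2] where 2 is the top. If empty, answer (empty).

After op 1 (push 4): stack=[4] mem=[0,0,0,0]
After op 2 (push 10): stack=[4,10] mem=[0,0,0,0]
After op 3 (STO M0): stack=[4] mem=[10,0,0,0]
After op 4 (push 7): stack=[4,7] mem=[10,0,0,0]
After op 5 (*): stack=[28] mem=[10,0,0,0]
After op 6 (pop): stack=[empty] mem=[10,0,0,0]
After op 7 (RCL M0): stack=[10] mem=[10,0,0,0]
After op 8 (STO M3): stack=[empty] mem=[10,0,0,10]
After op 9 (push 13): stack=[13] mem=[10,0,0,10]
After op 10 (STO M0): stack=[empty] mem=[13,0,0,10]
After op 11 (push 9): stack=[9] mem=[13,0,0,10]
After op 12 (dup): stack=[9,9] mem=[13,0,0,10]
After op 13 (dup): stack=[9,9,9] mem=[13,0,0,10]

Answer: [9, 9, 9]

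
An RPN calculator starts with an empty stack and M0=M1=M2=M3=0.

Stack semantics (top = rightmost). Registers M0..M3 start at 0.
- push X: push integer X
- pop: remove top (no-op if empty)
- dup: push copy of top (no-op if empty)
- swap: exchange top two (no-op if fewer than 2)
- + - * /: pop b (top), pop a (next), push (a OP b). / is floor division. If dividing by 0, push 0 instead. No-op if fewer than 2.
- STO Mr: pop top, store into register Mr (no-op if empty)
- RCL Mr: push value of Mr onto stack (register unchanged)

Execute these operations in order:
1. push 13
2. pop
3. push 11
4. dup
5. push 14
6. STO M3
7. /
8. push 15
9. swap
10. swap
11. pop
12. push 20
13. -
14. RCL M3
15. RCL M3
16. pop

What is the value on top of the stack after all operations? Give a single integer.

After op 1 (push 13): stack=[13] mem=[0,0,0,0]
After op 2 (pop): stack=[empty] mem=[0,0,0,0]
After op 3 (push 11): stack=[11] mem=[0,0,0,0]
After op 4 (dup): stack=[11,11] mem=[0,0,0,0]
After op 5 (push 14): stack=[11,11,14] mem=[0,0,0,0]
After op 6 (STO M3): stack=[11,11] mem=[0,0,0,14]
After op 7 (/): stack=[1] mem=[0,0,0,14]
After op 8 (push 15): stack=[1,15] mem=[0,0,0,14]
After op 9 (swap): stack=[15,1] mem=[0,0,0,14]
After op 10 (swap): stack=[1,15] mem=[0,0,0,14]
After op 11 (pop): stack=[1] mem=[0,0,0,14]
After op 12 (push 20): stack=[1,20] mem=[0,0,0,14]
After op 13 (-): stack=[-19] mem=[0,0,0,14]
After op 14 (RCL M3): stack=[-19,14] mem=[0,0,0,14]
After op 15 (RCL M3): stack=[-19,14,14] mem=[0,0,0,14]
After op 16 (pop): stack=[-19,14] mem=[0,0,0,14]

Answer: 14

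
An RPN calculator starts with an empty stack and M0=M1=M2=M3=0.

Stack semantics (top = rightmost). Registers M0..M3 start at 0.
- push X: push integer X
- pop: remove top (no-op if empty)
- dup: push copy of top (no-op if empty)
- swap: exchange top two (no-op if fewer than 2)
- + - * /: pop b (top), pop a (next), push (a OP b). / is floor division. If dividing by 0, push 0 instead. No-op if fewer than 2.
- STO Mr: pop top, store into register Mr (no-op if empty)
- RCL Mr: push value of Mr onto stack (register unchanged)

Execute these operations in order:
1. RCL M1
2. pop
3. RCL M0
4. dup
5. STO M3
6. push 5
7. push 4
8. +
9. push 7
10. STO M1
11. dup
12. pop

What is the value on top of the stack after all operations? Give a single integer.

After op 1 (RCL M1): stack=[0] mem=[0,0,0,0]
After op 2 (pop): stack=[empty] mem=[0,0,0,0]
After op 3 (RCL M0): stack=[0] mem=[0,0,0,0]
After op 4 (dup): stack=[0,0] mem=[0,0,0,0]
After op 5 (STO M3): stack=[0] mem=[0,0,0,0]
After op 6 (push 5): stack=[0,5] mem=[0,0,0,0]
After op 7 (push 4): stack=[0,5,4] mem=[0,0,0,0]
After op 8 (+): stack=[0,9] mem=[0,0,0,0]
After op 9 (push 7): stack=[0,9,7] mem=[0,0,0,0]
After op 10 (STO M1): stack=[0,9] mem=[0,7,0,0]
After op 11 (dup): stack=[0,9,9] mem=[0,7,0,0]
After op 12 (pop): stack=[0,9] mem=[0,7,0,0]

Answer: 9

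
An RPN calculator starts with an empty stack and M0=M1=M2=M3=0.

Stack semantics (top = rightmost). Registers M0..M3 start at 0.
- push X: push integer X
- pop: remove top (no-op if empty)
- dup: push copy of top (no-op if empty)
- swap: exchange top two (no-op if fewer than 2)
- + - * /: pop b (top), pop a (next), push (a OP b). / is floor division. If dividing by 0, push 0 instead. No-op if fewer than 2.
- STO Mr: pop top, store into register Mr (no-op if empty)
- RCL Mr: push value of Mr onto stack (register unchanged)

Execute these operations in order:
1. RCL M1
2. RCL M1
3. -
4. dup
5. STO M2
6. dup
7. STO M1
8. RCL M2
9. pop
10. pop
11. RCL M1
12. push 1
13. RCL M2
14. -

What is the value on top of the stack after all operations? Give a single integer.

Answer: 1

Derivation:
After op 1 (RCL M1): stack=[0] mem=[0,0,0,0]
After op 2 (RCL M1): stack=[0,0] mem=[0,0,0,0]
After op 3 (-): stack=[0] mem=[0,0,0,0]
After op 4 (dup): stack=[0,0] mem=[0,0,0,0]
After op 5 (STO M2): stack=[0] mem=[0,0,0,0]
After op 6 (dup): stack=[0,0] mem=[0,0,0,0]
After op 7 (STO M1): stack=[0] mem=[0,0,0,0]
After op 8 (RCL M2): stack=[0,0] mem=[0,0,0,0]
After op 9 (pop): stack=[0] mem=[0,0,0,0]
After op 10 (pop): stack=[empty] mem=[0,0,0,0]
After op 11 (RCL M1): stack=[0] mem=[0,0,0,0]
After op 12 (push 1): stack=[0,1] mem=[0,0,0,0]
After op 13 (RCL M2): stack=[0,1,0] mem=[0,0,0,0]
After op 14 (-): stack=[0,1] mem=[0,0,0,0]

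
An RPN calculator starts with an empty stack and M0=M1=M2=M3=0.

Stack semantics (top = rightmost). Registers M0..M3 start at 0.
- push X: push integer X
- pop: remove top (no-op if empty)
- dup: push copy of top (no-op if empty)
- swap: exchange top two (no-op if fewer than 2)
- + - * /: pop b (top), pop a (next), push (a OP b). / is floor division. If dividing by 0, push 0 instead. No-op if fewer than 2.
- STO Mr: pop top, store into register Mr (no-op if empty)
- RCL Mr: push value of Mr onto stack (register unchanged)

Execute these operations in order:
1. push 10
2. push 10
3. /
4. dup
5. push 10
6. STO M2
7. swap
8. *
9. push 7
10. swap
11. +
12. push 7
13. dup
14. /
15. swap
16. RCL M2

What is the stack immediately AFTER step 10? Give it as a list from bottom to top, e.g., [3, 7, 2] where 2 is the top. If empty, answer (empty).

After op 1 (push 10): stack=[10] mem=[0,0,0,0]
After op 2 (push 10): stack=[10,10] mem=[0,0,0,0]
After op 3 (/): stack=[1] mem=[0,0,0,0]
After op 4 (dup): stack=[1,1] mem=[0,0,0,0]
After op 5 (push 10): stack=[1,1,10] mem=[0,0,0,0]
After op 6 (STO M2): stack=[1,1] mem=[0,0,10,0]
After op 7 (swap): stack=[1,1] mem=[0,0,10,0]
After op 8 (*): stack=[1] mem=[0,0,10,0]
After op 9 (push 7): stack=[1,7] mem=[0,0,10,0]
After op 10 (swap): stack=[7,1] mem=[0,0,10,0]

[7, 1]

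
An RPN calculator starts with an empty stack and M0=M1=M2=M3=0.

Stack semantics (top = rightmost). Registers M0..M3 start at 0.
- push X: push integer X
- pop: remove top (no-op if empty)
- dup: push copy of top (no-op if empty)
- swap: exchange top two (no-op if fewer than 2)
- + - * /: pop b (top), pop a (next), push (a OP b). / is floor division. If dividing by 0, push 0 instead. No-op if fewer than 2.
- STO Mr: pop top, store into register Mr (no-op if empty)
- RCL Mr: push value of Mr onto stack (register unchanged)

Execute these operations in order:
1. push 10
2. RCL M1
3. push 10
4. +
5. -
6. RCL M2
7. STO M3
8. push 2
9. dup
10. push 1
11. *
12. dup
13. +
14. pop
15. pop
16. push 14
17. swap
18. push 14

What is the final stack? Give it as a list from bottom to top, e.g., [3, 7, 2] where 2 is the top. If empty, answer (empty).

Answer: [14, 0, 14]

Derivation:
After op 1 (push 10): stack=[10] mem=[0,0,0,0]
After op 2 (RCL M1): stack=[10,0] mem=[0,0,0,0]
After op 3 (push 10): stack=[10,0,10] mem=[0,0,0,0]
After op 4 (+): stack=[10,10] mem=[0,0,0,0]
After op 5 (-): stack=[0] mem=[0,0,0,0]
After op 6 (RCL M2): stack=[0,0] mem=[0,0,0,0]
After op 7 (STO M3): stack=[0] mem=[0,0,0,0]
After op 8 (push 2): stack=[0,2] mem=[0,0,0,0]
After op 9 (dup): stack=[0,2,2] mem=[0,0,0,0]
After op 10 (push 1): stack=[0,2,2,1] mem=[0,0,0,0]
After op 11 (*): stack=[0,2,2] mem=[0,0,0,0]
After op 12 (dup): stack=[0,2,2,2] mem=[0,0,0,0]
After op 13 (+): stack=[0,2,4] mem=[0,0,0,0]
After op 14 (pop): stack=[0,2] mem=[0,0,0,0]
After op 15 (pop): stack=[0] mem=[0,0,0,0]
After op 16 (push 14): stack=[0,14] mem=[0,0,0,0]
After op 17 (swap): stack=[14,0] mem=[0,0,0,0]
After op 18 (push 14): stack=[14,0,14] mem=[0,0,0,0]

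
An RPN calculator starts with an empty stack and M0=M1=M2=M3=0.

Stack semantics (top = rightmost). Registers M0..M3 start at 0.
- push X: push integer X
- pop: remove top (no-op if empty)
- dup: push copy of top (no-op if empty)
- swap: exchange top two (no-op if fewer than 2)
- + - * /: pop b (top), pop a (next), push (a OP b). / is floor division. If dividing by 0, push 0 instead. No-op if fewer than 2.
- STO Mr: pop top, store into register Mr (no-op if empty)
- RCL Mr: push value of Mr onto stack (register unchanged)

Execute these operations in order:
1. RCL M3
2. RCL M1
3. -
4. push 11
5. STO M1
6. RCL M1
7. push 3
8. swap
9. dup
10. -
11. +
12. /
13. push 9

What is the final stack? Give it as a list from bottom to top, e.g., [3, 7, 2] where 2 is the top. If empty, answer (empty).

Answer: [0, 9]

Derivation:
After op 1 (RCL M3): stack=[0] mem=[0,0,0,0]
After op 2 (RCL M1): stack=[0,0] mem=[0,0,0,0]
After op 3 (-): stack=[0] mem=[0,0,0,0]
After op 4 (push 11): stack=[0,11] mem=[0,0,0,0]
After op 5 (STO M1): stack=[0] mem=[0,11,0,0]
After op 6 (RCL M1): stack=[0,11] mem=[0,11,0,0]
After op 7 (push 3): stack=[0,11,3] mem=[0,11,0,0]
After op 8 (swap): stack=[0,3,11] mem=[0,11,0,0]
After op 9 (dup): stack=[0,3,11,11] mem=[0,11,0,0]
After op 10 (-): stack=[0,3,0] mem=[0,11,0,0]
After op 11 (+): stack=[0,3] mem=[0,11,0,0]
After op 12 (/): stack=[0] mem=[0,11,0,0]
After op 13 (push 9): stack=[0,9] mem=[0,11,0,0]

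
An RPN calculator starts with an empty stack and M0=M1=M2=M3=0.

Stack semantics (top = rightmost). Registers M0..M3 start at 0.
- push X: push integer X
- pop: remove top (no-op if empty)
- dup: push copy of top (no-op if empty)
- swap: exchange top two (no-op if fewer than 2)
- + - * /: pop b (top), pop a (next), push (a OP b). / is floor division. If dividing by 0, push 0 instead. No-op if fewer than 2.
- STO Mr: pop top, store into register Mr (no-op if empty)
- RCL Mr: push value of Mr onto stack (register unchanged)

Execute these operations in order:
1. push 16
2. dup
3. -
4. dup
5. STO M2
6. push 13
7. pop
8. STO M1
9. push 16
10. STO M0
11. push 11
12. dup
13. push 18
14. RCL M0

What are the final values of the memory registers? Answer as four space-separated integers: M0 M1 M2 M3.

Answer: 16 0 0 0

Derivation:
After op 1 (push 16): stack=[16] mem=[0,0,0,0]
After op 2 (dup): stack=[16,16] mem=[0,0,0,0]
After op 3 (-): stack=[0] mem=[0,0,0,0]
After op 4 (dup): stack=[0,0] mem=[0,0,0,0]
After op 5 (STO M2): stack=[0] mem=[0,0,0,0]
After op 6 (push 13): stack=[0,13] mem=[0,0,0,0]
After op 7 (pop): stack=[0] mem=[0,0,0,0]
After op 8 (STO M1): stack=[empty] mem=[0,0,0,0]
After op 9 (push 16): stack=[16] mem=[0,0,0,0]
After op 10 (STO M0): stack=[empty] mem=[16,0,0,0]
After op 11 (push 11): stack=[11] mem=[16,0,0,0]
After op 12 (dup): stack=[11,11] mem=[16,0,0,0]
After op 13 (push 18): stack=[11,11,18] mem=[16,0,0,0]
After op 14 (RCL M0): stack=[11,11,18,16] mem=[16,0,0,0]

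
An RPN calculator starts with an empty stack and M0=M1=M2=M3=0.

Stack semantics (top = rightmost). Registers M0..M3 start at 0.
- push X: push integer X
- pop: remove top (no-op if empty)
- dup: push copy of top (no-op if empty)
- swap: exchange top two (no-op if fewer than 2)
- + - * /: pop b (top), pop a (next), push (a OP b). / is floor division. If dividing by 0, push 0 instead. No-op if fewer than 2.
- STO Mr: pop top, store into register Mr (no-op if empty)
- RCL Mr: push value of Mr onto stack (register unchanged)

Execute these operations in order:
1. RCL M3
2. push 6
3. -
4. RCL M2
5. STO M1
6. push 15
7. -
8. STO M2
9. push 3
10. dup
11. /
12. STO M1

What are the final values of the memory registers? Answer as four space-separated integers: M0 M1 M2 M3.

Answer: 0 1 -21 0

Derivation:
After op 1 (RCL M3): stack=[0] mem=[0,0,0,0]
After op 2 (push 6): stack=[0,6] mem=[0,0,0,0]
After op 3 (-): stack=[-6] mem=[0,0,0,0]
After op 4 (RCL M2): stack=[-6,0] mem=[0,0,0,0]
After op 5 (STO M1): stack=[-6] mem=[0,0,0,0]
After op 6 (push 15): stack=[-6,15] mem=[0,0,0,0]
After op 7 (-): stack=[-21] mem=[0,0,0,0]
After op 8 (STO M2): stack=[empty] mem=[0,0,-21,0]
After op 9 (push 3): stack=[3] mem=[0,0,-21,0]
After op 10 (dup): stack=[3,3] mem=[0,0,-21,0]
After op 11 (/): stack=[1] mem=[0,0,-21,0]
After op 12 (STO M1): stack=[empty] mem=[0,1,-21,0]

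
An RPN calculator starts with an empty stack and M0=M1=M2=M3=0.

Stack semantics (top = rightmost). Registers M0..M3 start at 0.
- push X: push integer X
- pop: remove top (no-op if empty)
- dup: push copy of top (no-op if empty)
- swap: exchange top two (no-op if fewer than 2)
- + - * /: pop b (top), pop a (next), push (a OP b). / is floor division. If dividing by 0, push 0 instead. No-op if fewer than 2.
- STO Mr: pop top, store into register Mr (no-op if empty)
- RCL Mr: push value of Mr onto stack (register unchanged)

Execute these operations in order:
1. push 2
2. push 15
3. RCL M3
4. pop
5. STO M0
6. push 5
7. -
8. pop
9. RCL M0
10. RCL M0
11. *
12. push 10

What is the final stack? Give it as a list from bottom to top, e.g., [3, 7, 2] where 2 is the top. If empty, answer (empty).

Answer: [225, 10]

Derivation:
After op 1 (push 2): stack=[2] mem=[0,0,0,0]
After op 2 (push 15): stack=[2,15] mem=[0,0,0,0]
After op 3 (RCL M3): stack=[2,15,0] mem=[0,0,0,0]
After op 4 (pop): stack=[2,15] mem=[0,0,0,0]
After op 5 (STO M0): stack=[2] mem=[15,0,0,0]
After op 6 (push 5): stack=[2,5] mem=[15,0,0,0]
After op 7 (-): stack=[-3] mem=[15,0,0,0]
After op 8 (pop): stack=[empty] mem=[15,0,0,0]
After op 9 (RCL M0): stack=[15] mem=[15,0,0,0]
After op 10 (RCL M0): stack=[15,15] mem=[15,0,0,0]
After op 11 (*): stack=[225] mem=[15,0,0,0]
After op 12 (push 10): stack=[225,10] mem=[15,0,0,0]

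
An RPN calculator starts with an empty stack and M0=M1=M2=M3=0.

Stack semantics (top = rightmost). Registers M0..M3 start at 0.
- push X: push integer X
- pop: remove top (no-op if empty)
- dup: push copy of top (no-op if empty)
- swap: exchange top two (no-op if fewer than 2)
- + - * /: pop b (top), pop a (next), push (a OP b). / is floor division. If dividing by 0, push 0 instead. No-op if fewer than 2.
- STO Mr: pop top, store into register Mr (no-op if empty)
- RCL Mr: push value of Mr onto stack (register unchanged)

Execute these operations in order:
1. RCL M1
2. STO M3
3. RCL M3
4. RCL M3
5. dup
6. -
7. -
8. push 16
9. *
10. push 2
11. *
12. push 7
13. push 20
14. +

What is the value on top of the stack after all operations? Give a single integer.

Answer: 27

Derivation:
After op 1 (RCL M1): stack=[0] mem=[0,0,0,0]
After op 2 (STO M3): stack=[empty] mem=[0,0,0,0]
After op 3 (RCL M3): stack=[0] mem=[0,0,0,0]
After op 4 (RCL M3): stack=[0,0] mem=[0,0,0,0]
After op 5 (dup): stack=[0,0,0] mem=[0,0,0,0]
After op 6 (-): stack=[0,0] mem=[0,0,0,0]
After op 7 (-): stack=[0] mem=[0,0,0,0]
After op 8 (push 16): stack=[0,16] mem=[0,0,0,0]
After op 9 (*): stack=[0] mem=[0,0,0,0]
After op 10 (push 2): stack=[0,2] mem=[0,0,0,0]
After op 11 (*): stack=[0] mem=[0,0,0,0]
After op 12 (push 7): stack=[0,7] mem=[0,0,0,0]
After op 13 (push 20): stack=[0,7,20] mem=[0,0,0,0]
After op 14 (+): stack=[0,27] mem=[0,0,0,0]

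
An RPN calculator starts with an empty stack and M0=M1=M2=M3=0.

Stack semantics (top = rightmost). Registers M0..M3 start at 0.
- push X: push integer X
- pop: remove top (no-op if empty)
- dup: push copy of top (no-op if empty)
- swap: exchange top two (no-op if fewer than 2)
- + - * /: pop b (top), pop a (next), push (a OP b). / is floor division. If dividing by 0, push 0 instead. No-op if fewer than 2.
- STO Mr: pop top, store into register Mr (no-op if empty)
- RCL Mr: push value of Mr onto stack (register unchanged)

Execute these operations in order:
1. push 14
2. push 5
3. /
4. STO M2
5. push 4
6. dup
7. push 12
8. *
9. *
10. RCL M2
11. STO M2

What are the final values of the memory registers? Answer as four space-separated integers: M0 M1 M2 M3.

After op 1 (push 14): stack=[14] mem=[0,0,0,0]
After op 2 (push 5): stack=[14,5] mem=[0,0,0,0]
After op 3 (/): stack=[2] mem=[0,0,0,0]
After op 4 (STO M2): stack=[empty] mem=[0,0,2,0]
After op 5 (push 4): stack=[4] mem=[0,0,2,0]
After op 6 (dup): stack=[4,4] mem=[0,0,2,0]
After op 7 (push 12): stack=[4,4,12] mem=[0,0,2,0]
After op 8 (*): stack=[4,48] mem=[0,0,2,0]
After op 9 (*): stack=[192] mem=[0,0,2,0]
After op 10 (RCL M2): stack=[192,2] mem=[0,0,2,0]
After op 11 (STO M2): stack=[192] mem=[0,0,2,0]

Answer: 0 0 2 0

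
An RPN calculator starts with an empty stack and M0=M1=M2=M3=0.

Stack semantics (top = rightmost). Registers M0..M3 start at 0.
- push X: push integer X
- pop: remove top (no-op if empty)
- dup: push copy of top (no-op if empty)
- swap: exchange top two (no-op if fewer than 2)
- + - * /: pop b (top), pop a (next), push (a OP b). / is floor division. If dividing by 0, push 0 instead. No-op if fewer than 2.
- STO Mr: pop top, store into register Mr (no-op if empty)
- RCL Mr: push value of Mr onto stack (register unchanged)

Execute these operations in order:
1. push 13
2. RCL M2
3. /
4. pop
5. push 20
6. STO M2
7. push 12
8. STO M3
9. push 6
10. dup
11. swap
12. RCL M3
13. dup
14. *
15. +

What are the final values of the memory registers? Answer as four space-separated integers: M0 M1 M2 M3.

Answer: 0 0 20 12

Derivation:
After op 1 (push 13): stack=[13] mem=[0,0,0,0]
After op 2 (RCL M2): stack=[13,0] mem=[0,0,0,0]
After op 3 (/): stack=[0] mem=[0,0,0,0]
After op 4 (pop): stack=[empty] mem=[0,0,0,0]
After op 5 (push 20): stack=[20] mem=[0,0,0,0]
After op 6 (STO M2): stack=[empty] mem=[0,0,20,0]
After op 7 (push 12): stack=[12] mem=[0,0,20,0]
After op 8 (STO M3): stack=[empty] mem=[0,0,20,12]
After op 9 (push 6): stack=[6] mem=[0,0,20,12]
After op 10 (dup): stack=[6,6] mem=[0,0,20,12]
After op 11 (swap): stack=[6,6] mem=[0,0,20,12]
After op 12 (RCL M3): stack=[6,6,12] mem=[0,0,20,12]
After op 13 (dup): stack=[6,6,12,12] mem=[0,0,20,12]
After op 14 (*): stack=[6,6,144] mem=[0,0,20,12]
After op 15 (+): stack=[6,150] mem=[0,0,20,12]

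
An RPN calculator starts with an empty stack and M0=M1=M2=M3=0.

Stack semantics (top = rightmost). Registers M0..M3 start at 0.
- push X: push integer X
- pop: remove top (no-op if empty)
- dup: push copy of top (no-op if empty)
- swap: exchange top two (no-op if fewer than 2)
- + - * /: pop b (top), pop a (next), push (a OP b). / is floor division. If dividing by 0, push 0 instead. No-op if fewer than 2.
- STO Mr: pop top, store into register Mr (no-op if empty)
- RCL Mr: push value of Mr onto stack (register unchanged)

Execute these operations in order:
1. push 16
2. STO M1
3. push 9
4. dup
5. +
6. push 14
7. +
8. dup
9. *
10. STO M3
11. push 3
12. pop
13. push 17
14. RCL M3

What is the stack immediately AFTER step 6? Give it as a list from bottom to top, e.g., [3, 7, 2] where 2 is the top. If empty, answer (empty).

After op 1 (push 16): stack=[16] mem=[0,0,0,0]
After op 2 (STO M1): stack=[empty] mem=[0,16,0,0]
After op 3 (push 9): stack=[9] mem=[0,16,0,0]
After op 4 (dup): stack=[9,9] mem=[0,16,0,0]
After op 5 (+): stack=[18] mem=[0,16,0,0]
After op 6 (push 14): stack=[18,14] mem=[0,16,0,0]

[18, 14]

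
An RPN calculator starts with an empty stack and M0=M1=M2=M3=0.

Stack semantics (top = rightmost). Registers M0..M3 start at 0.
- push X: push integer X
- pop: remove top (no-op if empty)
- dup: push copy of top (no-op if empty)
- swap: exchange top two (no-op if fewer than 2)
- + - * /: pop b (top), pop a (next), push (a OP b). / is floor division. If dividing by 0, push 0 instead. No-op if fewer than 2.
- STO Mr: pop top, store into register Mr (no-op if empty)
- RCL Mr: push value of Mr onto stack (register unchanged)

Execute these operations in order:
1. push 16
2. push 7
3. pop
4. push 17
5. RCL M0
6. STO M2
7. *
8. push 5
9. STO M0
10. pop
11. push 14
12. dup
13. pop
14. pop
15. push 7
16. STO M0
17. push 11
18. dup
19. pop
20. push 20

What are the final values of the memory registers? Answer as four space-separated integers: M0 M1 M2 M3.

After op 1 (push 16): stack=[16] mem=[0,0,0,0]
After op 2 (push 7): stack=[16,7] mem=[0,0,0,0]
After op 3 (pop): stack=[16] mem=[0,0,0,0]
After op 4 (push 17): stack=[16,17] mem=[0,0,0,0]
After op 5 (RCL M0): stack=[16,17,0] mem=[0,0,0,0]
After op 6 (STO M2): stack=[16,17] mem=[0,0,0,0]
After op 7 (*): stack=[272] mem=[0,0,0,0]
After op 8 (push 5): stack=[272,5] mem=[0,0,0,0]
After op 9 (STO M0): stack=[272] mem=[5,0,0,0]
After op 10 (pop): stack=[empty] mem=[5,0,0,0]
After op 11 (push 14): stack=[14] mem=[5,0,0,0]
After op 12 (dup): stack=[14,14] mem=[5,0,0,0]
After op 13 (pop): stack=[14] mem=[5,0,0,0]
After op 14 (pop): stack=[empty] mem=[5,0,0,0]
After op 15 (push 7): stack=[7] mem=[5,0,0,0]
After op 16 (STO M0): stack=[empty] mem=[7,0,0,0]
After op 17 (push 11): stack=[11] mem=[7,0,0,0]
After op 18 (dup): stack=[11,11] mem=[7,0,0,0]
After op 19 (pop): stack=[11] mem=[7,0,0,0]
After op 20 (push 20): stack=[11,20] mem=[7,0,0,0]

Answer: 7 0 0 0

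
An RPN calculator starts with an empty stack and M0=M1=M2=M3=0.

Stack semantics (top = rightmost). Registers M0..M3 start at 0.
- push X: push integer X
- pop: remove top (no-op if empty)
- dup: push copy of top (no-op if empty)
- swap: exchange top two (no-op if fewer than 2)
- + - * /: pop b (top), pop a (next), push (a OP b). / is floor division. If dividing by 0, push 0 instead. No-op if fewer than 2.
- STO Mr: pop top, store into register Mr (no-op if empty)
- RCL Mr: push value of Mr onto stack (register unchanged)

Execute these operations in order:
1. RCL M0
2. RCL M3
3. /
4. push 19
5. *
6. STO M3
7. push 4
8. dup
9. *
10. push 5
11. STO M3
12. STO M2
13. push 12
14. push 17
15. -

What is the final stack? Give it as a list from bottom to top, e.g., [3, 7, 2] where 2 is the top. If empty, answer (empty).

After op 1 (RCL M0): stack=[0] mem=[0,0,0,0]
After op 2 (RCL M3): stack=[0,0] mem=[0,0,0,0]
After op 3 (/): stack=[0] mem=[0,0,0,0]
After op 4 (push 19): stack=[0,19] mem=[0,0,0,0]
After op 5 (*): stack=[0] mem=[0,0,0,0]
After op 6 (STO M3): stack=[empty] mem=[0,0,0,0]
After op 7 (push 4): stack=[4] mem=[0,0,0,0]
After op 8 (dup): stack=[4,4] mem=[0,0,0,0]
After op 9 (*): stack=[16] mem=[0,0,0,0]
After op 10 (push 5): stack=[16,5] mem=[0,0,0,0]
After op 11 (STO M3): stack=[16] mem=[0,0,0,5]
After op 12 (STO M2): stack=[empty] mem=[0,0,16,5]
After op 13 (push 12): stack=[12] mem=[0,0,16,5]
After op 14 (push 17): stack=[12,17] mem=[0,0,16,5]
After op 15 (-): stack=[-5] mem=[0,0,16,5]

Answer: [-5]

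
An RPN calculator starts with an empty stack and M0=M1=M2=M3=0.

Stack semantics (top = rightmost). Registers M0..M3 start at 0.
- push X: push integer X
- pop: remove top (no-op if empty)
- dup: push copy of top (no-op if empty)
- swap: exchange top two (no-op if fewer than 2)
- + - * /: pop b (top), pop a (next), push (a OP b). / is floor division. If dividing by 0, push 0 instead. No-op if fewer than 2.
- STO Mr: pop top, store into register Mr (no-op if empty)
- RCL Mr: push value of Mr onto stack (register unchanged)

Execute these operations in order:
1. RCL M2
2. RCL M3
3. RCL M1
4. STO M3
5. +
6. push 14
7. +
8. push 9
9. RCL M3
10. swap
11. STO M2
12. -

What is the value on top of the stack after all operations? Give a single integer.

After op 1 (RCL M2): stack=[0] mem=[0,0,0,0]
After op 2 (RCL M3): stack=[0,0] mem=[0,0,0,0]
After op 3 (RCL M1): stack=[0,0,0] mem=[0,0,0,0]
After op 4 (STO M3): stack=[0,0] mem=[0,0,0,0]
After op 5 (+): stack=[0] mem=[0,0,0,0]
After op 6 (push 14): stack=[0,14] mem=[0,0,0,0]
After op 7 (+): stack=[14] mem=[0,0,0,0]
After op 8 (push 9): stack=[14,9] mem=[0,0,0,0]
After op 9 (RCL M3): stack=[14,9,0] mem=[0,0,0,0]
After op 10 (swap): stack=[14,0,9] mem=[0,0,0,0]
After op 11 (STO M2): stack=[14,0] mem=[0,0,9,0]
After op 12 (-): stack=[14] mem=[0,0,9,0]

Answer: 14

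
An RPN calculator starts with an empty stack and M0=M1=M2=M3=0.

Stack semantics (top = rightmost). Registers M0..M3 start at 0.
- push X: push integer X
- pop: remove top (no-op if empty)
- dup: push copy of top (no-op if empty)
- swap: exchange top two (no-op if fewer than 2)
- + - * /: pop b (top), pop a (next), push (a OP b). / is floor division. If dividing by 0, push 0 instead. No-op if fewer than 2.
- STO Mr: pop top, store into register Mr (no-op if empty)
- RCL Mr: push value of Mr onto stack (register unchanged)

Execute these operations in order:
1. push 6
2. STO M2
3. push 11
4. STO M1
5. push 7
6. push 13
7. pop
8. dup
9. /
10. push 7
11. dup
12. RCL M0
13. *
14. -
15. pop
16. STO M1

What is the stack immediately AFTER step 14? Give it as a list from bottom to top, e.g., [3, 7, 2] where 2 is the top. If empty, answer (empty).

After op 1 (push 6): stack=[6] mem=[0,0,0,0]
After op 2 (STO M2): stack=[empty] mem=[0,0,6,0]
After op 3 (push 11): stack=[11] mem=[0,0,6,0]
After op 4 (STO M1): stack=[empty] mem=[0,11,6,0]
After op 5 (push 7): stack=[7] mem=[0,11,6,0]
After op 6 (push 13): stack=[7,13] mem=[0,11,6,0]
After op 7 (pop): stack=[7] mem=[0,11,6,0]
After op 8 (dup): stack=[7,7] mem=[0,11,6,0]
After op 9 (/): stack=[1] mem=[0,11,6,0]
After op 10 (push 7): stack=[1,7] mem=[0,11,6,0]
After op 11 (dup): stack=[1,7,7] mem=[0,11,6,0]
After op 12 (RCL M0): stack=[1,7,7,0] mem=[0,11,6,0]
After op 13 (*): stack=[1,7,0] mem=[0,11,6,0]
After op 14 (-): stack=[1,7] mem=[0,11,6,0]

[1, 7]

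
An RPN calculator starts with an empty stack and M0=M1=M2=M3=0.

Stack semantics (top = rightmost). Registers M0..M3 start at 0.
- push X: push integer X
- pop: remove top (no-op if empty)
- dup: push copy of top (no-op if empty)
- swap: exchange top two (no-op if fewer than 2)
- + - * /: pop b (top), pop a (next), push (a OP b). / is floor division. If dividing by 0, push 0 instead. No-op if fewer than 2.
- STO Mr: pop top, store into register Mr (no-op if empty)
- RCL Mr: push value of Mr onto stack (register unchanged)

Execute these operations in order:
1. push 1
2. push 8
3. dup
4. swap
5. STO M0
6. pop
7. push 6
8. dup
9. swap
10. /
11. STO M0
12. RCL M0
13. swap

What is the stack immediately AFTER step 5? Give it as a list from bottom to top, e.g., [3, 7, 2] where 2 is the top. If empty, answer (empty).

After op 1 (push 1): stack=[1] mem=[0,0,0,0]
After op 2 (push 8): stack=[1,8] mem=[0,0,0,0]
After op 3 (dup): stack=[1,8,8] mem=[0,0,0,0]
After op 4 (swap): stack=[1,8,8] mem=[0,0,0,0]
After op 5 (STO M0): stack=[1,8] mem=[8,0,0,0]

[1, 8]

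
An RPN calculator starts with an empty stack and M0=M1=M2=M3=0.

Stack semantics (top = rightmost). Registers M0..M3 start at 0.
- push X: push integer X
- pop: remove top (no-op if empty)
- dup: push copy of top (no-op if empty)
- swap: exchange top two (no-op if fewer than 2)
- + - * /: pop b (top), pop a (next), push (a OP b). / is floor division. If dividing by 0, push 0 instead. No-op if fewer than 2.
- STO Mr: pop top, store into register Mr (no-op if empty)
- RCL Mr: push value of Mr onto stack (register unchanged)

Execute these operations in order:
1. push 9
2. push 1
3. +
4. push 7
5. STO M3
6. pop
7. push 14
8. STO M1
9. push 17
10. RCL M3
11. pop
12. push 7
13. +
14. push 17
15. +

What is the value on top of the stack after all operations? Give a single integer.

After op 1 (push 9): stack=[9] mem=[0,0,0,0]
After op 2 (push 1): stack=[9,1] mem=[0,0,0,0]
After op 3 (+): stack=[10] mem=[0,0,0,0]
After op 4 (push 7): stack=[10,7] mem=[0,0,0,0]
After op 5 (STO M3): stack=[10] mem=[0,0,0,7]
After op 6 (pop): stack=[empty] mem=[0,0,0,7]
After op 7 (push 14): stack=[14] mem=[0,0,0,7]
After op 8 (STO M1): stack=[empty] mem=[0,14,0,7]
After op 9 (push 17): stack=[17] mem=[0,14,0,7]
After op 10 (RCL M3): stack=[17,7] mem=[0,14,0,7]
After op 11 (pop): stack=[17] mem=[0,14,0,7]
After op 12 (push 7): stack=[17,7] mem=[0,14,0,7]
After op 13 (+): stack=[24] mem=[0,14,0,7]
After op 14 (push 17): stack=[24,17] mem=[0,14,0,7]
After op 15 (+): stack=[41] mem=[0,14,0,7]

Answer: 41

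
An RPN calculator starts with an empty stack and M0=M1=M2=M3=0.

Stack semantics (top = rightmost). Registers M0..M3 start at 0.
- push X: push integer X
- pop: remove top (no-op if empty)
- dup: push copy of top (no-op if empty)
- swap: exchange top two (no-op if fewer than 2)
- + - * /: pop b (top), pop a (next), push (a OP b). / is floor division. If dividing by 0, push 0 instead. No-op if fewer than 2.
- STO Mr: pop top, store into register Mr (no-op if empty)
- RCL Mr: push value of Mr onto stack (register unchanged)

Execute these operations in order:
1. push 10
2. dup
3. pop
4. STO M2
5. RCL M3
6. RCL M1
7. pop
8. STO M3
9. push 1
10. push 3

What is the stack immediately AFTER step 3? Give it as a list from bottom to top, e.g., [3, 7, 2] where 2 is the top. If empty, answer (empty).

After op 1 (push 10): stack=[10] mem=[0,0,0,0]
After op 2 (dup): stack=[10,10] mem=[0,0,0,0]
After op 3 (pop): stack=[10] mem=[0,0,0,0]

[10]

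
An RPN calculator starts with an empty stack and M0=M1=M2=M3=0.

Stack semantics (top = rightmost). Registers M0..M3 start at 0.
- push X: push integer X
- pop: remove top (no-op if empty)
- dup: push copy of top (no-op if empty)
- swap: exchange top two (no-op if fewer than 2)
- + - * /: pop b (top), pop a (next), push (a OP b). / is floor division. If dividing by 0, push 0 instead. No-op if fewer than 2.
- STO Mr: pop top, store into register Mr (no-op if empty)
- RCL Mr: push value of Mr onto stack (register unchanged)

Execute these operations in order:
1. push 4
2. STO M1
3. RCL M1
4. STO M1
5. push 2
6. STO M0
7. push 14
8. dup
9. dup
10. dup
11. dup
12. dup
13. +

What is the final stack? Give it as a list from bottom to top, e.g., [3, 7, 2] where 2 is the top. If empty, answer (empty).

Answer: [14, 14, 14, 14, 28]

Derivation:
After op 1 (push 4): stack=[4] mem=[0,0,0,0]
After op 2 (STO M1): stack=[empty] mem=[0,4,0,0]
After op 3 (RCL M1): stack=[4] mem=[0,4,0,0]
After op 4 (STO M1): stack=[empty] mem=[0,4,0,0]
After op 5 (push 2): stack=[2] mem=[0,4,0,0]
After op 6 (STO M0): stack=[empty] mem=[2,4,0,0]
After op 7 (push 14): stack=[14] mem=[2,4,0,0]
After op 8 (dup): stack=[14,14] mem=[2,4,0,0]
After op 9 (dup): stack=[14,14,14] mem=[2,4,0,0]
After op 10 (dup): stack=[14,14,14,14] mem=[2,4,0,0]
After op 11 (dup): stack=[14,14,14,14,14] mem=[2,4,0,0]
After op 12 (dup): stack=[14,14,14,14,14,14] mem=[2,4,0,0]
After op 13 (+): stack=[14,14,14,14,28] mem=[2,4,0,0]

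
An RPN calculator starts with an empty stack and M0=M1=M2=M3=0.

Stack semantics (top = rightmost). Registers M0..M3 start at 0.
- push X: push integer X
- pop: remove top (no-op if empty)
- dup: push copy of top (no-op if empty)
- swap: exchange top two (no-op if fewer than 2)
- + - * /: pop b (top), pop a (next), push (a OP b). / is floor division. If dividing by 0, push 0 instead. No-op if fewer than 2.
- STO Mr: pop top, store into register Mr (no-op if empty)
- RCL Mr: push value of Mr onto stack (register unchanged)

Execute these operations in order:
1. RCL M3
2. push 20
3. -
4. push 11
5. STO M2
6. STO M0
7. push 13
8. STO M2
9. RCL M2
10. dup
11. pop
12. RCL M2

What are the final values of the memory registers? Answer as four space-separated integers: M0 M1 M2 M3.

After op 1 (RCL M3): stack=[0] mem=[0,0,0,0]
After op 2 (push 20): stack=[0,20] mem=[0,0,0,0]
After op 3 (-): stack=[-20] mem=[0,0,0,0]
After op 4 (push 11): stack=[-20,11] mem=[0,0,0,0]
After op 5 (STO M2): stack=[-20] mem=[0,0,11,0]
After op 6 (STO M0): stack=[empty] mem=[-20,0,11,0]
After op 7 (push 13): stack=[13] mem=[-20,0,11,0]
After op 8 (STO M2): stack=[empty] mem=[-20,0,13,0]
After op 9 (RCL M2): stack=[13] mem=[-20,0,13,0]
After op 10 (dup): stack=[13,13] mem=[-20,0,13,0]
After op 11 (pop): stack=[13] mem=[-20,0,13,0]
After op 12 (RCL M2): stack=[13,13] mem=[-20,0,13,0]

Answer: -20 0 13 0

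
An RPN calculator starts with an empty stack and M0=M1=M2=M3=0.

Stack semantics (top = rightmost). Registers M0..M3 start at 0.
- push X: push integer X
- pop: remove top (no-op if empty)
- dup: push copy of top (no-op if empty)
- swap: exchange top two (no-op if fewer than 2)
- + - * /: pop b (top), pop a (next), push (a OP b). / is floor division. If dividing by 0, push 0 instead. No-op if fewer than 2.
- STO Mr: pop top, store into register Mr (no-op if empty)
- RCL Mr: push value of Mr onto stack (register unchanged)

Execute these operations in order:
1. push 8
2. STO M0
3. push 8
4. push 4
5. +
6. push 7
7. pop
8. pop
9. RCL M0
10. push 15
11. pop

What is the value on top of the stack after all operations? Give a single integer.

After op 1 (push 8): stack=[8] mem=[0,0,0,0]
After op 2 (STO M0): stack=[empty] mem=[8,0,0,0]
After op 3 (push 8): stack=[8] mem=[8,0,0,0]
After op 4 (push 4): stack=[8,4] mem=[8,0,0,0]
After op 5 (+): stack=[12] mem=[8,0,0,0]
After op 6 (push 7): stack=[12,7] mem=[8,0,0,0]
After op 7 (pop): stack=[12] mem=[8,0,0,0]
After op 8 (pop): stack=[empty] mem=[8,0,0,0]
After op 9 (RCL M0): stack=[8] mem=[8,0,0,0]
After op 10 (push 15): stack=[8,15] mem=[8,0,0,0]
After op 11 (pop): stack=[8] mem=[8,0,0,0]

Answer: 8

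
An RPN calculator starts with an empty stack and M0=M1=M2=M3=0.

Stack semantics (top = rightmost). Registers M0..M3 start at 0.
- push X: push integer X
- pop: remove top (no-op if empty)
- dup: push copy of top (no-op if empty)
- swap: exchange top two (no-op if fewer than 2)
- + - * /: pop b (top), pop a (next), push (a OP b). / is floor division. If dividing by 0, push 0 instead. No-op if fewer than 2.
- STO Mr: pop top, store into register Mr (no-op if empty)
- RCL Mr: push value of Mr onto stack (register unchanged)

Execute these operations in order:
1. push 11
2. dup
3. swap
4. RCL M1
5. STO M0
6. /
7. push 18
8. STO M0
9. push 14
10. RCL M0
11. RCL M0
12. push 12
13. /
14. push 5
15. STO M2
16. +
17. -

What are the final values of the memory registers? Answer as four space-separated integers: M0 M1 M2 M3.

After op 1 (push 11): stack=[11] mem=[0,0,0,0]
After op 2 (dup): stack=[11,11] mem=[0,0,0,0]
After op 3 (swap): stack=[11,11] mem=[0,0,0,0]
After op 4 (RCL M1): stack=[11,11,0] mem=[0,0,0,0]
After op 5 (STO M0): stack=[11,11] mem=[0,0,0,0]
After op 6 (/): stack=[1] mem=[0,0,0,0]
After op 7 (push 18): stack=[1,18] mem=[0,0,0,0]
After op 8 (STO M0): stack=[1] mem=[18,0,0,0]
After op 9 (push 14): stack=[1,14] mem=[18,0,0,0]
After op 10 (RCL M0): stack=[1,14,18] mem=[18,0,0,0]
After op 11 (RCL M0): stack=[1,14,18,18] mem=[18,0,0,0]
After op 12 (push 12): stack=[1,14,18,18,12] mem=[18,0,0,0]
After op 13 (/): stack=[1,14,18,1] mem=[18,0,0,0]
After op 14 (push 5): stack=[1,14,18,1,5] mem=[18,0,0,0]
After op 15 (STO M2): stack=[1,14,18,1] mem=[18,0,5,0]
After op 16 (+): stack=[1,14,19] mem=[18,0,5,0]
After op 17 (-): stack=[1,-5] mem=[18,0,5,0]

Answer: 18 0 5 0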